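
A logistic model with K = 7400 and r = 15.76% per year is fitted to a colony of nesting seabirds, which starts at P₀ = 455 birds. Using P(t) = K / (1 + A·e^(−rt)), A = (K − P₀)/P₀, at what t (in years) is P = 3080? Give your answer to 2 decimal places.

t ≈ 15.15 years

A = (7400 − 455)/455 = 15.26374
3080 = 7400/(1 + 15.26374·e^(−0.1576t)) → 1 + 15.26374·e^(−0.1576t) = 2.4026
e^(−0.1576t) = 0.091891 → t = ln(10.88248)/0.1576 = 2.38715/0.1576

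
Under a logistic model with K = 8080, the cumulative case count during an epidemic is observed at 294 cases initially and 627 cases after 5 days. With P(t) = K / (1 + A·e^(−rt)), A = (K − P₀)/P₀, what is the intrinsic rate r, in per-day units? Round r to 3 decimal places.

A = (8080 − 294)/294 = 26.48299
627 = 8080/(1 + 26.48299·e^(−r·5)) → e^(−5r) = (12.88676 − 1)/26.48299 = 0.448845
r = −ln(0.448845)/5 = 0.80108/5

r ≈ 0.160 per day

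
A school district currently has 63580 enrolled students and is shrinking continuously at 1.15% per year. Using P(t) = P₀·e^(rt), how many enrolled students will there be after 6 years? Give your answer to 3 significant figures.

≈ 59,300 enrolled students

P(6) = 63580 · e^(-0.0115·6) = 63580 · e^(-0.069)
= 63580 · 0.93333 ≈ 59340.91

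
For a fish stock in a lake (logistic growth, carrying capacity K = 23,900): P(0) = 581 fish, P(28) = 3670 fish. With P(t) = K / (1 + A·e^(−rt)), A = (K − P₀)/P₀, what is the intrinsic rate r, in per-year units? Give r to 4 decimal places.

r ≈ 0.0709 per year

A = (23900 − 581)/581 = 40.13597
3670 = 23900/(1 + 40.13597·e^(−r·28)) → e^(−28r) = (6.51226 − 1)/40.13597 = 0.13734
r = −ln(0.13734)/28 = 1.9853/28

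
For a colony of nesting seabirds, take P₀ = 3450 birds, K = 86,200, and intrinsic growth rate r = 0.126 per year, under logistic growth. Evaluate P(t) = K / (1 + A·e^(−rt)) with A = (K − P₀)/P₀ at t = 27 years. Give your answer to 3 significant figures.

≈ 47,900 birds

A = (86200 − 3450)/3450 = 23.98551
P(27) = 86200 / (1 + 23.98551·e^(−0.126·27)) = 86200 / (1 + 23.98551·0.033307)
= 86200 / 1.79888 ≈ 47918.83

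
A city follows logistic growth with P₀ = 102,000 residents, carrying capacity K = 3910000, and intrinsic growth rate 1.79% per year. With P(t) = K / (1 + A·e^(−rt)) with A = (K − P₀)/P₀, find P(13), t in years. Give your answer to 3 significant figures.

≈ 128,000 residents

A = (3910000 − 102000)/102000 = 37.33333
P(13) = 3910000 / (1 + 37.33333·e^(−0.0179·13)) = 3910000 / (1 + 37.33333·0.792391)
= 3910000 / 30.58261 ≈ 127850.45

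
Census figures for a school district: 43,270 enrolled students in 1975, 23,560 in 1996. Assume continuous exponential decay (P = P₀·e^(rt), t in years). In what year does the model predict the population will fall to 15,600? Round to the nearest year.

r = ln(23560/43270) / 21 = -0.60791/21 ≈ -0.028948 per year
t = ln(15600/43270) / r = -1.02019/-0.028948 ≈ 35.24 years after 1975

year 2010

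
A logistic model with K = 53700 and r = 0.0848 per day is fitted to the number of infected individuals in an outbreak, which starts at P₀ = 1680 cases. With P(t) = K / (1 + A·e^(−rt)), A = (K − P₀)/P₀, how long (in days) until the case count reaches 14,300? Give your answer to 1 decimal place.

t ≈ 28.5 days

A = (53700 − 1680)/1680 = 30.96429
14300 = 53700/(1 + 30.96429·e^(−0.0848t)) → 1 + 30.96429·e^(−0.0848t) = 3.75524
e^(−0.0848t) = 0.088981 → t = ln(11.23831)/0.0848 = 2.41933/0.0848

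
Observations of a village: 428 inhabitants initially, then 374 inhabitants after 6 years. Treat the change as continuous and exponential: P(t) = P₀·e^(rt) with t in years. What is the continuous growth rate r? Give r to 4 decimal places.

r ≈ -0.0225 per year

374 = 428 · e^(r·6)
e^(6r) = 374/428 = 0.87383
r = ln(0.87383) / 6 = -0.13487 / 6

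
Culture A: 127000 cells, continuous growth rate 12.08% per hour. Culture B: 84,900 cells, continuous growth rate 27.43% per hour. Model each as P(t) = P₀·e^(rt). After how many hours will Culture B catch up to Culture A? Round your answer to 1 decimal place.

t ≈ 2.6 hours

127000·e^(0.1208t) = 84900·e^(0.2743t)
127000/84900 = e^((0.2743 − 0.1208)t) → ln(1.49588) = 0.1535·t
t = 0.40271 / 0.1535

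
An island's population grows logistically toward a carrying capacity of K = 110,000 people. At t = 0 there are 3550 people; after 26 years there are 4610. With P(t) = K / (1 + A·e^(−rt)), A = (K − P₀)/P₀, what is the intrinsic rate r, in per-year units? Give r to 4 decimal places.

A = (110000 − 3550)/3550 = 29.98592
4610 = 110000/(1 + 29.98592·e^(−r·26)) → e^(−26r) = (23.86117 − 1)/29.98592 = 0.762397
r = −ln(0.762397)/26 = 0.27129/26

r ≈ 0.0104 per year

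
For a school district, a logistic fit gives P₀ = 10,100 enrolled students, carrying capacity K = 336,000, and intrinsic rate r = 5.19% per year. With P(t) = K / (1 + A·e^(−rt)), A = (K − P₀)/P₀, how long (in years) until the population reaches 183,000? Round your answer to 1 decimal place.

A = (336000 − 10100)/10100 = 32.26733
183000 = 336000/(1 + 32.26733·e^(−0.0519t)) → 1 + 32.26733·e^(−0.0519t) = 1.83607
e^(−0.0519t) = 0.025911 → t = ln(38.59425)/0.0519 = 3.6531/0.0519

t ≈ 70.4 years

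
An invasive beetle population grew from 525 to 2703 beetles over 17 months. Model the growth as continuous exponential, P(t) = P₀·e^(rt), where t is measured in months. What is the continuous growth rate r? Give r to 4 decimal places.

r ≈ 0.0964 per month

2703 = 525 · e^(r·17)
e^(17r) = 2703/525 = 5.14857
r = ln(5.14857) / 17 = 1.63872 / 17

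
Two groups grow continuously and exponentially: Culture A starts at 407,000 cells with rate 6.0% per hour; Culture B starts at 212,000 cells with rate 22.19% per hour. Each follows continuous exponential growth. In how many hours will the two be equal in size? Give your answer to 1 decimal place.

407000·e^(0.06t) = 212000·e^(0.2219t)
407000/212000 = e^((0.2219 − 0.06)t) → ln(1.91981) = 0.1619·t
t = 0.65223 / 0.1619

t ≈ 4.0 hours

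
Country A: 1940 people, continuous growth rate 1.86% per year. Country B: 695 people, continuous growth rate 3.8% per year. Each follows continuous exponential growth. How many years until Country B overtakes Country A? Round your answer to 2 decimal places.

1940·e^(0.0186t) = 695·e^(0.038t)
1940/695 = e^((0.038 − 0.0186)t) → ln(2.79137) = 0.0194·t
t = 1.02653 / 0.0194

t ≈ 52.91 years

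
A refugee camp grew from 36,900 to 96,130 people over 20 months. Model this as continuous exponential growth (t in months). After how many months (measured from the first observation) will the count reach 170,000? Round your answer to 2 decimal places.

r = ln(96130/36900) / 20 ≈ 0.047874 per month
t = ln(170000/36900) / r = 1.52759 / 0.047874 ≈ 31.908

t ≈ 31.91 months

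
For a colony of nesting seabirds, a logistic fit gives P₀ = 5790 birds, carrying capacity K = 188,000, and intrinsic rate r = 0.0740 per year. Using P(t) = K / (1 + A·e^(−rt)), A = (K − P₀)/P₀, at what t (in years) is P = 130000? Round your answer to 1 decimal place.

A = (188000 − 5790)/5790 = 31.46978
130000 = 188000/(1 + 31.46978·e^(−0.074t)) → 1 + 31.46978·e^(−0.074t) = 1.44615
e^(−0.074t) = 0.014177 → t = ln(70.5357)/0.074 = 4.25612/0.074

t ≈ 57.5 years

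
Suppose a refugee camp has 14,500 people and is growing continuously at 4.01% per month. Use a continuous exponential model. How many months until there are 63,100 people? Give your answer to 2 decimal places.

63100 = 14500 · e^(0.0401·t)
t = ln(63100/14500) / 0.0401 = ln(4.35172) / 0.0401 = 1.47057 / 0.0401

t ≈ 36.67 months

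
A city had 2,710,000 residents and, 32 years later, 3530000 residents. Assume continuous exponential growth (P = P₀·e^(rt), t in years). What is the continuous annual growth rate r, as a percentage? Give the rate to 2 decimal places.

r ≈ 0.83% per year

3530000 = 2710000 · e^(r·32)
e^(32r) = 3530000/2710000 = 1.30258
r = ln(1.30258) / 32 = 0.26435 / 32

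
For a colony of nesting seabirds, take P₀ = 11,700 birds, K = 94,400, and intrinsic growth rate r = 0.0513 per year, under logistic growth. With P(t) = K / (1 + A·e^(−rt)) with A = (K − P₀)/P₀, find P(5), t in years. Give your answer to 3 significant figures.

≈ 14,600 birds

A = (94400 − 11700)/11700 = 7.06838
P(5) = 94400 / (1 + 7.06838·e^(−0.0513·5)) = 94400 / (1 + 7.06838·0.773755)
= 94400 / 6.46919 ≈ 14592.24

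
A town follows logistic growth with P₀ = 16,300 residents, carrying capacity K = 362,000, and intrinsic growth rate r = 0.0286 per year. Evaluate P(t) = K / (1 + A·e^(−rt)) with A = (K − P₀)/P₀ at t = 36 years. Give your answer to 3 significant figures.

A = (362000 − 16300)/16300 = 21.20859
P(36) = 362000 / (1 + 21.20859·e^(−0.0286·36)) = 362000 / (1 + 21.20859·0.35715)
= 362000 / 8.57464 ≈ 42217.5

≈ 42,200 residents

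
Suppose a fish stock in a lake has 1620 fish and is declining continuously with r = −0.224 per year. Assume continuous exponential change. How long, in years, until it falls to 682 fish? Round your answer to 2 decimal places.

t ≈ 3.86 years

682 = 1620 · e^(-0.224·t)
t = ln(682/1620) / -0.224 = ln(0.42099) / -0.224 = -0.86515 / -0.224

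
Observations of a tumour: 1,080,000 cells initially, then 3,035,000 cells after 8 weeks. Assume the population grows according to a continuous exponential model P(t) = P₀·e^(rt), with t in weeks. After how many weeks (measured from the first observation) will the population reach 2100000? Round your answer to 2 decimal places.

t ≈ 5.15 weeks

r = ln(3035000/1080000) / 8 ≈ 0.129156 per week
t = ln(2100000/1080000) / r = 0.66498 / 0.129156 ≈ 5.149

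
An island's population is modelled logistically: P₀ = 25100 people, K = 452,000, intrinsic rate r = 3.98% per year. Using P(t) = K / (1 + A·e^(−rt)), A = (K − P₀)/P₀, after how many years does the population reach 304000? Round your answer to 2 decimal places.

t ≈ 89.28 years

A = (452000 − 25100)/25100 = 17.00797
304000 = 452000/(1 + 17.00797·e^(−0.0398t)) → 1 + 17.00797·e^(−0.0398t) = 1.48684
e^(−0.0398t) = 0.028624 → t = ln(34.93529)/0.0398 = 3.5535/0.0398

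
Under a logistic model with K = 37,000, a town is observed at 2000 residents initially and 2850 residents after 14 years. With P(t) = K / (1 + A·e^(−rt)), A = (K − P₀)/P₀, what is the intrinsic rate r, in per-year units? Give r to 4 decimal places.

r ≈ 0.0271 per year

A = (37000 − 2000)/2000 = 17.5
2850 = 37000/(1 + 17.5·e^(−r·14)) → e^(−14r) = (12.98246 − 1)/17.5 = 0.684712
r = −ln(0.684712)/14 = 0.37876/14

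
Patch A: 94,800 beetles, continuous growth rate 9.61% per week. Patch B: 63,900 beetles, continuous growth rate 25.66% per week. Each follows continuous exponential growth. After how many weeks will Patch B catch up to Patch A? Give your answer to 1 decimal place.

94800·e^(0.0961t) = 63900·e^(0.2566t)
94800/63900 = e^((0.2566 − 0.0961)t) → ln(1.48357) = 0.1605·t
t = 0.39445 / 0.1605

t ≈ 2.5 weeks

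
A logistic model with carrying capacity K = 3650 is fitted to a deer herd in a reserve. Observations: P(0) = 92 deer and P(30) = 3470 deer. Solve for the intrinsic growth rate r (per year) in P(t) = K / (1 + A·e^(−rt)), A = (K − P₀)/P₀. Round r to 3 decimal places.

A = (3650 − 92)/92 = 38.67391
3470 = 3650/(1 + 38.67391·e^(−r·30)) → e^(−30r) = (1.05187 − 1)/38.67391 = 0.001341
r = −ln(0.001341)/30 = 6.61412/30

r ≈ 0.220 per year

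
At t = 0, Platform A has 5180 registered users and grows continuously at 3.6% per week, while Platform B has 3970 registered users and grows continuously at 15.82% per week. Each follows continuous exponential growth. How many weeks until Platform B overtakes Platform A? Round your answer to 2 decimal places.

5180·e^(0.036t) = 3970·e^(0.1582t)
5180/3970 = e^((0.1582 − 0.036)t) → ln(1.30479) = 0.1222·t
t = 0.26604 / 0.1222

t ≈ 2.18 weeks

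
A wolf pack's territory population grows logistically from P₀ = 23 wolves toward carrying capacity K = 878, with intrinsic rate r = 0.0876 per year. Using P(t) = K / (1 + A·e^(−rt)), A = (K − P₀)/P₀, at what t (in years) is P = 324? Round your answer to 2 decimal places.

A = (878 − 23)/23 = 37.17391
324 = 878/(1 + 37.17391·e^(−0.0876t)) → 1 + 37.17391·e^(−0.0876t) = 2.70988
e^(−0.0876t) = 0.045997 → t = ln(21.7407)/0.0876 = 3.07919/0.0876

t ≈ 35.15 years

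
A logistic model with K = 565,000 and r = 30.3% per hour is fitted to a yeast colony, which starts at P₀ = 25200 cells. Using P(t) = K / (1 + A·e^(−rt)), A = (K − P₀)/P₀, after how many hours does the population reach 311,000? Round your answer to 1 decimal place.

A = (565000 − 25200)/25200 = 21.42063
311000 = 565000/(1 + 21.42063·e^(−0.303t)) → 1 + 21.42063·e^(−0.303t) = 1.81672
e^(−0.303t) = 0.038128 → t = ln(26.22763)/0.303 = 3.26681/0.303

t ≈ 10.8 hours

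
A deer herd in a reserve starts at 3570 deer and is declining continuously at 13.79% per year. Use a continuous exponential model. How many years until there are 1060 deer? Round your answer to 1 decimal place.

t ≈ 8.8 years

1060 = 3570 · e^(-0.1379·t)
t = ln(1060/3570) / -0.1379 = ln(0.29692) / -0.1379 = -1.2143 / -0.1379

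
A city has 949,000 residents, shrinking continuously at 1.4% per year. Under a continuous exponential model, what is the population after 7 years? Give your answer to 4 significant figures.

≈ 860,400 residents

P(7) = 949000 · e^(-0.014·7) = 949000 · e^(-0.098)
= 949000 · 0.90665 ≈ 860409.81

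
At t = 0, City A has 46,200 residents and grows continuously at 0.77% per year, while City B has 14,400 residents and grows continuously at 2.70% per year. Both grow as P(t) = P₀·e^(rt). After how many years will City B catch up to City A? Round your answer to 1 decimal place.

46200·e^(0.0077t) = 14400·e^(0.027t)
46200/14400 = e^((0.027 − 0.0077)t) → ln(3.20833) = 0.0193·t
t = 1.16575 / 0.0193

t ≈ 60.4 years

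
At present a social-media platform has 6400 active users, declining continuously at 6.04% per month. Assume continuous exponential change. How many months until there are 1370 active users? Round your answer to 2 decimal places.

1370 = 6400 · e^(-0.0604·t)
t = ln(1370/6400) / -0.0604 = ln(0.21406) / -0.0604 = -1.54149 / -0.0604

t ≈ 25.52 months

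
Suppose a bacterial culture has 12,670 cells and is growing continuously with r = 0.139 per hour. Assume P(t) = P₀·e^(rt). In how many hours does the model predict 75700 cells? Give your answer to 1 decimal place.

75700 = 12670 · e^(0.139·t)
t = ln(75700/12670) / 0.139 = ln(5.97474) / 0.139 = 1.78754 / 0.139

t ≈ 12.9 hours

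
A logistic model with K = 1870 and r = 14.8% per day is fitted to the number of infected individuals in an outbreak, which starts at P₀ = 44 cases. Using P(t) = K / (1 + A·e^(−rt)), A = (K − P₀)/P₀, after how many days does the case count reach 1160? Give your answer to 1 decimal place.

A = (1870 − 44)/44 = 41.5
1160 = 1870/(1 + 41.5·e^(−0.148t)) → 1 + 41.5·e^(−0.148t) = 1.61207
e^(−0.148t) = 0.014749 → t = ln(67.80282)/0.148 = 4.2166/0.148

t ≈ 28.5 days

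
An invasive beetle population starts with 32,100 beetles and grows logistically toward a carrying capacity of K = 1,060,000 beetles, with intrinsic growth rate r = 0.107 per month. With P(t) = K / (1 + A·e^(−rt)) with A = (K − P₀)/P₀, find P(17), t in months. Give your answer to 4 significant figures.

A = (1060000 − 32100)/32100 = 32.02181
P(17) = 1060000 / (1 + 32.02181·e^(−0.107·17)) = 1060000 / (1 + 32.02181·0.162188)
= 1060000 / 6.19355 ≈ 171145.84

≈ 171,100 beetles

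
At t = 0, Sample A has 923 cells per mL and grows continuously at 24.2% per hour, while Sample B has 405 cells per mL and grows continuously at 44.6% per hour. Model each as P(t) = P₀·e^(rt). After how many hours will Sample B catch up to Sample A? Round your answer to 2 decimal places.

923·e^(0.242t) = 405·e^(0.446t)
923/405 = e^((0.446 − 0.242)t) → ln(2.27901) = 0.204·t
t = 0.82374 / 0.204

t ≈ 4.04 hours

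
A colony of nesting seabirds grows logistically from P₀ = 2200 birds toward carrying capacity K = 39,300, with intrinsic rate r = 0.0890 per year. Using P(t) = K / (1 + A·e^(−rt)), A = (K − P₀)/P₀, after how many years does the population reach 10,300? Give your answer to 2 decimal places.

A = (39300 − 2200)/2200 = 16.86364
10300 = 39300/(1 + 16.86364·e^(−0.089t)) → 1 + 16.86364·e^(−0.089t) = 3.81553
e^(−0.089t) = 0.166959 → t = ln(5.9895)/0.089 = 1.79001/0.089

t ≈ 20.11 years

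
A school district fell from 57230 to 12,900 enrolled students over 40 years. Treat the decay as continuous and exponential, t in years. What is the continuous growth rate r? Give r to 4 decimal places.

r ≈ -0.0372 per year

12900 = 57230 · e^(r·40)
e^(40r) = 12900/57230 = 0.22541
r = ln(0.22541) / 40 = -1.48985 / 40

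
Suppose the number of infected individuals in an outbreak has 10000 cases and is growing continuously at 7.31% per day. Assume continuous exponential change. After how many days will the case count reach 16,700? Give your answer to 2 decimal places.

16700 = 10000 · e^(0.0731·t)
t = ln(16700/10000) / 0.0731 = ln(1.67) / 0.0731 = 0.51282 / 0.0731

t ≈ 7.02 days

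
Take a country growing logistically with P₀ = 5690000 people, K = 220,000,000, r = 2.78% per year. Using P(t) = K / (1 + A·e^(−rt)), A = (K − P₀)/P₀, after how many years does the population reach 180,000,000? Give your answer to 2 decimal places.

A = (220000000 − 5690000)/5690000 = 37.66432
180000000 = 220000000/(1 + 37.66432·e^(−0.0278t)) → 1 + 37.66432·e^(−0.0278t) = 1.22222
e^(−0.0278t) = 0.0059 → t = ln(169.48946)/0.0278 = 5.13279/0.0278

t ≈ 184.63 years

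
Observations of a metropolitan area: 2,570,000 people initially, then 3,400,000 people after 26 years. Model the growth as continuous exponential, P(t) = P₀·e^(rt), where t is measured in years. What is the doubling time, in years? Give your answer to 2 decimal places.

r = ln(3400000/2570000) / 26 = ln(1.32296) / 26 ≈ 0.010764 per year
doubling time = ln 2 / |r| = 0.69315 / 0.010764

doubling time ≈ 64.39 years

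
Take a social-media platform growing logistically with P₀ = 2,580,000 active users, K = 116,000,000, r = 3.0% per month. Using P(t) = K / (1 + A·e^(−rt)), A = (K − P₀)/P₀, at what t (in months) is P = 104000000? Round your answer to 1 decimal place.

A = (116000000 − 2580000)/2580000 = 43.96124
104000000 = 116000000/(1 + 43.96124·e^(−0.03t)) → 1 + 43.96124·e^(−0.03t) = 1.11538
e^(−0.03t) = 0.002625 → t = ln(380.99742)/0.03 = 5.94279/0.03

t ≈ 198.1 months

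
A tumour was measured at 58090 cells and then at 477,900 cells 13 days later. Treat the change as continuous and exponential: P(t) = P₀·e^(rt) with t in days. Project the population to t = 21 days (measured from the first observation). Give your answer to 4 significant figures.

r = ln(477900/58090) / 13 ≈ 0.162108 per day
P(21) = 58090 · e^(0.162108·21) = 58090 · 30.09245 ≈ 1748070.61

≈ 1,748,000 cells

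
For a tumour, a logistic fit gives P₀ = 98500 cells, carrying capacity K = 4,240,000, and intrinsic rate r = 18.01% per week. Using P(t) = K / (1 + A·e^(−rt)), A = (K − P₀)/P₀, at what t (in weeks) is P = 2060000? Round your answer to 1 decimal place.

A = (4240000 − 98500)/98500 = 42.04569
2060000 = 4240000/(1 + 42.04569·e^(−0.1801t)) → 1 + 42.04569·e^(−0.1801t) = 2.05825
e^(−0.1801t) = 0.025169 → t = ln(39.73124)/0.1801 = 3.68214/0.1801

t ≈ 20.4 weeks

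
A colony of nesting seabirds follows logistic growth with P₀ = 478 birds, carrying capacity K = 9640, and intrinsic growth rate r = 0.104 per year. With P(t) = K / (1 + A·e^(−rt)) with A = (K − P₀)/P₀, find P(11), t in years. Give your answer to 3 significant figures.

≈ 1,360 birds

A = (9640 − 478)/478 = 19.16736
P(11) = 9640 / (1 + 19.16736·e^(−0.104·11)) = 9640 / (1 + 19.16736·0.318542)
= 9640 / 7.10562 ≈ 1356.67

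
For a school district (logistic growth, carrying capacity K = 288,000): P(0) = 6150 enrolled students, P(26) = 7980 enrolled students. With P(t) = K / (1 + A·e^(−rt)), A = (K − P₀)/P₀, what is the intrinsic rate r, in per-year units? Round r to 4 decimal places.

A = (288000 − 6150)/6150 = 45.82927
7980 = 288000/(1 + 45.82927·e^(−r·26)) → e^(−26r) = (36.09023 − 1)/45.82927 = 0.765673
r = −ln(0.765673)/26 = 0.267/26

r ≈ 0.0103 per year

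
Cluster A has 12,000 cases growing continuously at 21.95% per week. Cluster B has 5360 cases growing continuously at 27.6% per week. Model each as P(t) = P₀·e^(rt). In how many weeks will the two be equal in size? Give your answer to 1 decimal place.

12000·e^(0.2195t) = 5360·e^(0.276t)
12000/5360 = e^((0.276 − 0.2195)t) → ln(2.23881) = 0.0565·t
t = 0.80594 / 0.0565

t ≈ 14.3 weeks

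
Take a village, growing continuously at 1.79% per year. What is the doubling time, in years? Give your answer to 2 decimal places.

doubling time ≈ 38.72 years

doubling time = ln(2) / |r| = 0.69315 / 0.0179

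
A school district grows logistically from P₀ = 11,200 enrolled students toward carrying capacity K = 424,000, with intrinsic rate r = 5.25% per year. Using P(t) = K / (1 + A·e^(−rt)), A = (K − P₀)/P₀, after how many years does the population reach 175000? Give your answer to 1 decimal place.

t ≈ 62.0 years

A = (424000 − 11200)/11200 = 36.85714
175000 = 424000/(1 + 36.85714·e^(−0.0525t)) → 1 + 36.85714·e^(−0.0525t) = 2.42286
e^(−0.0525t) = 0.038605 → t = ln(25.90361)/0.0525 = 3.25438/0.0525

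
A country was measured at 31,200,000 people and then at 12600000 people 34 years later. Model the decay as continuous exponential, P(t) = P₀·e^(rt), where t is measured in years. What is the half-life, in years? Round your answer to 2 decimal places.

half-life ≈ 25.99 years

r = ln(12600000/31200000) / 34 = ln(0.40385) / 34 ≈ -0.026668 per year
half-life = ln 2 / |r| = 0.69315 / 0.026668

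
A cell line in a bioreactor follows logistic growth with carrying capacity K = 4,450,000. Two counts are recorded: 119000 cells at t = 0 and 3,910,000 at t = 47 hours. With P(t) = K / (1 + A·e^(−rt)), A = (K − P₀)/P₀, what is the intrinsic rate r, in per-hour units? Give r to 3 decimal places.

A = (4450000 − 119000)/119000 = 36.39496
3910000 = 4450000/(1 + 36.39496·e^(−r·47)) → e^(−47r) = (1.13811 − 1)/36.39496 = 0.003795
r = −ln(0.003795)/47 = 5.57415/47

r ≈ 0.119 per hour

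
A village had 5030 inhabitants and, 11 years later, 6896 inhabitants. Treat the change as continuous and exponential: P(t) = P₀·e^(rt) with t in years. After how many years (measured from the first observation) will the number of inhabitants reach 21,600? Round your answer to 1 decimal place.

r = ln(6896/5030) / 11 ≈ 0.028684 per year
t = ln(21600/5030) / r = 1.45727 / 0.028684 ≈ 50.805

t ≈ 50.8 years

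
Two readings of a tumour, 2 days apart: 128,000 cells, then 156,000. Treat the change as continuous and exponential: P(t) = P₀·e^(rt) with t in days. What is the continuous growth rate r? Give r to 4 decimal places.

156000 = 128000 · e^(r·2)
e^(2r) = 156000/128000 = 1.21875
r = ln(1.21875) / 2 = 0.19783 / 2

r ≈ 0.0989 per day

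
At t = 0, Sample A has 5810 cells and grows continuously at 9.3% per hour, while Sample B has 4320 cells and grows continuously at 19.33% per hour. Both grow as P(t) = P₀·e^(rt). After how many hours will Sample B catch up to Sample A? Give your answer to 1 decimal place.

t ≈ 3.0 hours

5810·e^(0.093t) = 4320·e^(0.1933t)
5810/4320 = e^((0.1933 − 0.093)t) → ln(1.34491) = 0.1003·t
t = 0.29633 / 0.1003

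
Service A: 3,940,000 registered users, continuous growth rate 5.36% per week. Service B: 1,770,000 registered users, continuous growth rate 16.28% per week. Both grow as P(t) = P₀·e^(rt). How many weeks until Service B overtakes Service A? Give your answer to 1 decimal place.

3940000·e^(0.0536t) = 1770000·e^(0.1628t)
3940000/1770000 = e^((0.1628 − 0.0536)t) → ln(2.22599) = 0.1092·t
t = 0.8002 / 0.1092

t ≈ 7.3 weeks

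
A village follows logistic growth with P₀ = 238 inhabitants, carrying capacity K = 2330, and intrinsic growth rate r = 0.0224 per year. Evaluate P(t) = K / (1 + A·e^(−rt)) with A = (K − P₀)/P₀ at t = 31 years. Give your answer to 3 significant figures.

A = (2330 − 238)/238 = 8.78992
P(31) = 2330 / (1 + 8.78992·e^(−0.0224·31)) = 2330 / (1 + 8.78992·0.499374)
= 2330 / 5.38946 ≈ 432.33

≈ 432 inhabitants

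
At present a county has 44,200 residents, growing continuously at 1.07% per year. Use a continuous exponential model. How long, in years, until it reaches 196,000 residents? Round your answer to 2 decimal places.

t ≈ 139.20 years

196000 = 44200 · e^(0.0107·t)
t = ln(196000/44200) / 0.0107 = ln(4.43439) / 0.0107 = 1.48939 / 0.0107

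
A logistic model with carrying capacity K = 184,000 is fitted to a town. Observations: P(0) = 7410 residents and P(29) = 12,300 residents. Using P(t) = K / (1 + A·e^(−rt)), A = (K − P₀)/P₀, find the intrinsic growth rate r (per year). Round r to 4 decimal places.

r ≈ 0.0184 per year

A = (184000 − 7410)/7410 = 23.83131
12300 = 184000/(1 + 23.83131·e^(−r·29)) → e^(−29r) = (14.95935 − 1)/23.83131 = 0.585757
r = −ln(0.585757)/29 = 0.53485/29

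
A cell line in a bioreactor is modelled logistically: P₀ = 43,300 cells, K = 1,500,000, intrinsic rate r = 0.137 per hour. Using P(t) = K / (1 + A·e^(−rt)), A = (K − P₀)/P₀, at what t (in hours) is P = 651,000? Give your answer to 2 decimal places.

A = (1500000 − 43300)/43300 = 33.64203
651000 = 1500000/(1 + 33.64203·e^(−0.137t)) → 1 + 33.64203·e^(−0.137t) = 2.30415
e^(−0.137t) = 0.038765 → t = ln(25.79619)/0.137 = 3.25023/0.137

t ≈ 23.72 hours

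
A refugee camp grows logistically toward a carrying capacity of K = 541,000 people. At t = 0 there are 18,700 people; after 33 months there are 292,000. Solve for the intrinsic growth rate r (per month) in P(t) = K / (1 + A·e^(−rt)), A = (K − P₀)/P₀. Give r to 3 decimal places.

r ≈ 0.106 per month

A = (541000 − 18700)/18700 = 27.93048
292000 = 541000/(1 + 27.93048·e^(−r·33)) → e^(−33r) = (1.85274 − 1)/27.93048 = 0.030531
r = −ln(0.030531)/33 = 3.48902/33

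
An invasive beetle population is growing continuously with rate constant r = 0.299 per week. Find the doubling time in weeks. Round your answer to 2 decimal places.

doubling time = ln(2) / |r| = 0.69315 / 0.299

doubling time ≈ 2.32 weeks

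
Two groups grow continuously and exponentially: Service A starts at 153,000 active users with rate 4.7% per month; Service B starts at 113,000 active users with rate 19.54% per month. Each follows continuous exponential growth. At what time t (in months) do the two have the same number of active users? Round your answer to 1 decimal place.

153000·e^(0.047t) = 113000·e^(0.1954t)
153000/113000 = e^((0.1954 − 0.047)t) → ln(1.35398) = 0.1484·t
t = 0.30305 / 0.1484

t ≈ 2.0 months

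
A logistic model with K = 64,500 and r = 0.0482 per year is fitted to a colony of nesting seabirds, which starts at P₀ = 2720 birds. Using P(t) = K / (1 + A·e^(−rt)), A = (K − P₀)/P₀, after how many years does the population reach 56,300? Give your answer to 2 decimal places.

t ≈ 104.76 years

A = (64500 − 2720)/2720 = 22.71324
56300 = 64500/(1 + 22.71324·e^(−0.0482t)) → 1 + 22.71324·e^(−0.0482t) = 1.14565
e^(−0.0482t) = 0.006412 → t = ln(155.94575)/0.0482 = 5.04951/0.0482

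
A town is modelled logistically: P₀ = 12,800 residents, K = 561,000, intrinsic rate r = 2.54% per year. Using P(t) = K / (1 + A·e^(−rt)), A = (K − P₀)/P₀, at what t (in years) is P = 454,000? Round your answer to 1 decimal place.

t ≈ 204.8 years

A = (561000 − 12800)/12800 = 42.82812
454000 = 561000/(1 + 42.82812·e^(−0.0254t)) → 1 + 42.82812·e^(−0.0254t) = 1.23568
e^(−0.0254t) = 0.005503 → t = ln(181.71933)/0.0254 = 5.20246/0.0254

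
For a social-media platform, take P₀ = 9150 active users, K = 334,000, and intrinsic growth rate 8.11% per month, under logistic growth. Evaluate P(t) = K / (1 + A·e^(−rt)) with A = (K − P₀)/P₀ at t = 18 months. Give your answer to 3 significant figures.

≈ 36,100 active users

A = (334000 − 9150)/9150 = 35.50273
P(18) = 334000 / (1 + 35.50273·e^(−0.0811·18)) = 334000 / (1 + 35.50273·0.232283)
= 334000 / 9.24667 ≈ 36121.11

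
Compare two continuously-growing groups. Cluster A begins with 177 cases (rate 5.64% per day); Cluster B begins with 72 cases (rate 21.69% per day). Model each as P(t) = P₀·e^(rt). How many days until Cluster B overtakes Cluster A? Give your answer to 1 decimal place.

t ≈ 5.6 days

177·e^(0.0564t) = 72·e^(0.2169t)
177/72 = e^((0.2169 − 0.0564)t) → ln(2.45833) = 0.1605·t
t = 0.89948 / 0.1605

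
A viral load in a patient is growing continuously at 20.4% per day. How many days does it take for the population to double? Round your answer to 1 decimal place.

doubling time = ln(2) / |r| = 0.69315 / 0.204

doubling time ≈ 3.4 days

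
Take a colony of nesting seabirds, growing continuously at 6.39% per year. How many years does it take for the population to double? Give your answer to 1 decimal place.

doubling time = ln(2) / |r| = 0.69315 / 0.0639

doubling time ≈ 10.8 years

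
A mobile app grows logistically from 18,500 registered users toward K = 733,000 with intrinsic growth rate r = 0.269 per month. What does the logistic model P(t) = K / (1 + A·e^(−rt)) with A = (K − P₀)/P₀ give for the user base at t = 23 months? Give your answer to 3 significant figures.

A = (733000 − 18500)/18500 = 38.62162
P(23) = 733000 / (1 + 38.62162·e^(−0.269·23)) = 733000 / (1 + 38.62162·0.002056)
= 733000 / 1.07941 ≈ 679077.52

≈ 679,000 registered users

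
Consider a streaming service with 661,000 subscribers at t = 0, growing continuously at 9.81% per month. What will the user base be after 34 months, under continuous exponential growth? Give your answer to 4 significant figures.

P(34) = 661000 · e^(0.0981·34) = 661000 · e^(3.3354)
= 661000 · 28.08962 ≈ 18567236.72

≈ 18,570,000 subscribers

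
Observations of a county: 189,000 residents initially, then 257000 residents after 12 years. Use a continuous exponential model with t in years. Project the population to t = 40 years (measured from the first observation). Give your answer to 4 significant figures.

r = ln(257000/189000) / 12 ≈ 0.025611 per year
P(40) = 189000 · e^(0.025611·40) = 189000 · 2.78551 ≈ 526461

≈ 526,500 residents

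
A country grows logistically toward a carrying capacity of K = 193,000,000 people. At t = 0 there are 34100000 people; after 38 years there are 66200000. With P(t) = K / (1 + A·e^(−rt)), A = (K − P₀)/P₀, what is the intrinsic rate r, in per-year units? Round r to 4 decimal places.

r ≈ 0.0234 per year

A = (193000000 − 34100000)/34100000 = 4.65982
66200000 = 193000000/(1 + 4.65982·e^(−r·38)) → e^(−38r) = (2.91541 − 1)/4.65982 = 0.411047
r = −ln(0.411047)/38 = 0.88905/38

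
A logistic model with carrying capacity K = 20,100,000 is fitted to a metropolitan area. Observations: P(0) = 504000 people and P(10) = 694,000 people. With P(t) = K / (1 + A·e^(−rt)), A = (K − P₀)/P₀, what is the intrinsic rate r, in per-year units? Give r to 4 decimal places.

A = (20100000 − 504000)/504000 = 38.88095
694000 = 20100000/(1 + 38.88095·e^(−r·10)) → e^(−10r) = (28.96254 − 1)/38.88095 = 0.719183
r = −ln(0.719183)/10 = 0.32964/10

r ≈ 0.0330 per year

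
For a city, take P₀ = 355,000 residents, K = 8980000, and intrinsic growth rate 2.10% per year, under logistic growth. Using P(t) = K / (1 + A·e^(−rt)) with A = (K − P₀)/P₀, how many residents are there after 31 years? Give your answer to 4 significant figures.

≈ 656,900 residents

A = (8980000 − 355000)/355000 = 24.29577
P(31) = 8980000 / (1 + 24.29577·e^(−0.021·31)) = 8980000 / (1 + 24.29577·0.521524)
= 8980000 / 13.67083 ≈ 656873.09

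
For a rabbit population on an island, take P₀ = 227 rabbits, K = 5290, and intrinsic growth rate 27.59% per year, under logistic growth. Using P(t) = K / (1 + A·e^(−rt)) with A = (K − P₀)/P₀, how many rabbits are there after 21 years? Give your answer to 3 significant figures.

≈ 4,950 rabbits

A = (5290 − 227)/227 = 22.30396
P(21) = 5290 / (1 + 22.30396·e^(−0.2759·21)) = 5290 / (1 + 22.30396·0.003046)
= 5290 / 1.06794 ≈ 4953.46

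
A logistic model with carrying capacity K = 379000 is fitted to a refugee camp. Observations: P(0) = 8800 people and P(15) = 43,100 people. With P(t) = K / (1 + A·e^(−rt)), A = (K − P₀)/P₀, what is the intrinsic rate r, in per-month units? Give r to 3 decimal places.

r ≈ 0.112 per month

A = (379000 − 8800)/8800 = 42.06818
43100 = 379000/(1 + 42.06818·e^(−r·15)) → e^(−15r) = (8.7935 − 1)/42.06818 = 0.185259
r = −ln(0.185259)/15 = 1.686/15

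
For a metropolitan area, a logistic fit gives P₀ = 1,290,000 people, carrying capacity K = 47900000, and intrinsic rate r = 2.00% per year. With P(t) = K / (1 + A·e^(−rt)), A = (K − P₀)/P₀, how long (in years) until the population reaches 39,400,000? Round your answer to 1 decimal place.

t ≈ 256.0 years

A = (47900000 − 1290000)/1290000 = 36.13178
39400000 = 47900000/(1 + 36.13178·e^(−0.02t)) → 1 + 36.13178·e^(−0.02t) = 1.21574
e^(−0.02t) = 0.005971 → t = ln(167.48144)/0.02 = 5.12087/0.02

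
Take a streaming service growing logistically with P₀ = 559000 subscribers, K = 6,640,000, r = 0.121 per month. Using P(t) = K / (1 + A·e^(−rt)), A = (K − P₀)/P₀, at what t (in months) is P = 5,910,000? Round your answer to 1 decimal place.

A = (6640000 − 559000)/559000 = 10.87835
5910000 = 6640000/(1 + 10.87835·e^(−0.121t)) → 1 + 10.87835·e^(−0.121t) = 1.12352
e^(−0.121t) = 0.011355 → t = ln(88.06996)/0.121 = 4.47813/0.121

t ≈ 37.0 months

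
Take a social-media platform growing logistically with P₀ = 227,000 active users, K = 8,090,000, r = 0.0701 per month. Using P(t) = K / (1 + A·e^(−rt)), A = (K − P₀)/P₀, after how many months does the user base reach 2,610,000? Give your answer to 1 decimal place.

A = (8090000 − 227000)/227000 = 34.63877
2610000 = 8090000/(1 + 34.63877·e^(−0.0701t)) → 1 + 34.63877·e^(−0.0701t) = 3.09962
e^(−0.0701t) = 0.060615 → t = ln(16.49766)/0.0701 = 2.80322/0.0701

t ≈ 40.0 months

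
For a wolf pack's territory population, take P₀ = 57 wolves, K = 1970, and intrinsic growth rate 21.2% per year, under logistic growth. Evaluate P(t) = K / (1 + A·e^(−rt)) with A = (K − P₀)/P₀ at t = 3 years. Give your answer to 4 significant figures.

A = (1970 − 57)/57 = 33.5614
P(3) = 1970 / (1 + 33.5614·e^(−0.212·3)) = 1970 / (1 + 33.5614·0.529406)
= 1970 / 18.7676 ≈ 104.97

≈ 105.0 wolves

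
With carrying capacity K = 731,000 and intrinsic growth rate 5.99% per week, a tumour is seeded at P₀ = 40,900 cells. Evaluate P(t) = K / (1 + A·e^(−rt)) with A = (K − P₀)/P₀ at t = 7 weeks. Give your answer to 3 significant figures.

≈ 60,400 cells

A = (731000 − 40900)/40900 = 16.87286
P(7) = 731000 / (1 + 16.87286·e^(−0.0599·7)) = 731000 / (1 + 16.87286·0.657507)
= 731000 / 12.09402 ≈ 60443.08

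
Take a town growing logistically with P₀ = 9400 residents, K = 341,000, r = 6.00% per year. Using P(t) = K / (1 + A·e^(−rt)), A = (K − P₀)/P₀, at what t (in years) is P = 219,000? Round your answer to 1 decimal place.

A = (341000 − 9400)/9400 = 35.2766
219000 = 341000/(1 + 35.2766·e^(−0.06t)) → 1 + 35.2766·e^(−0.06t) = 1.55708
e^(−0.06t) = 0.015792 → t = ln(63.32438)/0.06 = 4.14827/0.06

t ≈ 69.1 years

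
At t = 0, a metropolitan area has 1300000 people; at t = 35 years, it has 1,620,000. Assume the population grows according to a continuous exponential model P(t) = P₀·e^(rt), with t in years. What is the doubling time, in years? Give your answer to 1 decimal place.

doubling time ≈ 110.2 years

r = ln(1620000/1300000) / 35 = ln(1.24615) / 35 ≈ 0.006287 per year
doubling time = ln 2 / |r| = 0.69315 / 0.006287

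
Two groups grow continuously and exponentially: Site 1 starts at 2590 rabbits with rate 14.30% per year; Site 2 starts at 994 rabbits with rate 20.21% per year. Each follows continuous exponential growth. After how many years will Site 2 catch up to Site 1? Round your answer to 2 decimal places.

t ≈ 16.20 years

2590·e^(0.143t) = 994·e^(0.2021t)
2590/994 = e^((0.2021 − 0.143)t) → ln(2.60563) = 0.0591·t
t = 0.95768 / 0.0591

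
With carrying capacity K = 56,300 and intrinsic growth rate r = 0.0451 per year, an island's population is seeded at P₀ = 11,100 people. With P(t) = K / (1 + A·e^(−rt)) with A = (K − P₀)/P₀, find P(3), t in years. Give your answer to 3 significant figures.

≈ 12,400 people

A = (56300 − 11100)/11100 = 4.07207
P(3) = 56300 / (1 + 4.07207·e^(−0.0451·3)) = 56300 / (1 + 4.07207·0.873454)
= 56300 / 4.55677 ≈ 12355.25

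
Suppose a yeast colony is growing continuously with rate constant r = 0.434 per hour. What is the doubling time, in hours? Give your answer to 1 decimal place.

doubling time = ln(2) / |r| = 0.69315 / 0.434

doubling time ≈ 1.6 hours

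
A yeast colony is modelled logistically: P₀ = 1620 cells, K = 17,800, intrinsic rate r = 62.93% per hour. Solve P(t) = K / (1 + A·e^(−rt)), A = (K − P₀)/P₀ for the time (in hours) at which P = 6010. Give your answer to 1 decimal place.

A = (17800 − 1620)/1620 = 9.98765
6010 = 17800/(1 + 9.98765·e^(−0.6293t)) → 1 + 9.98765·e^(−0.6293t) = 2.96173
e^(−0.6293t) = 0.196416 → t = ln(5.09125)/0.6293 = 1.62752/0.6293

t ≈ 2.6 hours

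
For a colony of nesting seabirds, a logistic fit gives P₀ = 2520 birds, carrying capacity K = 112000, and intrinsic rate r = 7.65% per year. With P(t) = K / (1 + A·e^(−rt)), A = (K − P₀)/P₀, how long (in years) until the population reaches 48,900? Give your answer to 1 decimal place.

A = (112000 − 2520)/2520 = 43.44444
48900 = 112000/(1 + 43.44444·e^(−0.0765t)) → 1 + 43.44444·e^(−0.0765t) = 2.29039
e^(−0.0765t) = 0.029702 → t = ln(33.66772)/0.0765 = 3.51654/0.0765

t ≈ 46.0 years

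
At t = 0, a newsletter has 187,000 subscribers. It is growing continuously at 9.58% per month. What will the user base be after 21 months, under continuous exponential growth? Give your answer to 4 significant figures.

P(21) = 187000 · e^(0.0958·21) = 187000 · e^(2.0118)
= 187000 · 7.47676 ≈ 1398154.76

≈ 1,398,000 subscribers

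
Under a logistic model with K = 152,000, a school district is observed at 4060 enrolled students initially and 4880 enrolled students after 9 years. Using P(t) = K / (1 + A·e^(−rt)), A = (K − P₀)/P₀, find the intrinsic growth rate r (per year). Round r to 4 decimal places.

A = (152000 − 4060)/4060 = 36.43842
4880 = 152000/(1 + 36.43842·e^(−r·9)) → e^(−9r) = (31.14754 − 1)/36.43842 = 0.827356
r = −ln(0.827356)/9 = 0.18952/9

r ≈ 0.0211 per year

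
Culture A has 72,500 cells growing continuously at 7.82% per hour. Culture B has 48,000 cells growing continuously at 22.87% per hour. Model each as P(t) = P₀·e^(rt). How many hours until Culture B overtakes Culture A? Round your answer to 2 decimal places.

72500·e^(0.0782t) = 48000·e^(0.2287t)
72500/48000 = e^((0.2287 − 0.0782)t) → ln(1.51042) = 0.1505·t
t = 0.41239 / 0.1505

t ≈ 2.74 hours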